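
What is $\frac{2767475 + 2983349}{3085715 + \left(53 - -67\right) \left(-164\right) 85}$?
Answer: $\frac{5750824}{1412915} \approx 4.0702$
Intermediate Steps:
$\frac{2767475 + 2983349}{3085715 + \left(53 - -67\right) \left(-164\right) 85} = \frac{5750824}{3085715 + \left(53 + 67\right) \left(-164\right) 85} = \frac{5750824}{3085715 + 120 \left(-164\right) 85} = \frac{5750824}{3085715 - 1672800} = \frac{5750824}{1412915}$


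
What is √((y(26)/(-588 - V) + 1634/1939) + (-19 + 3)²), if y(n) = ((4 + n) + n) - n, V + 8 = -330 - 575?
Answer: 2*√1020341675535/126035 ≈ 16.029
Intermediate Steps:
V = -913 (V = -8 + (-330 - 575) = -8 - 905 = -913)
y(n) = 4 + n (y(n) = (4 + 2*n) - n = 4 + n)
√((y(26)/(-588 - V) + 1634/1939) + (-19 + 3)²) = √(((4 + 26)/(-588 - 1*(-913)) + 1634/1939) + (-19 + 3)²) = √((30/(-588 + 913) + 1634*(1/1939)) + (-16)²) = √((30/325 + 1634/1939) + 256) = √((30*(1/325) + 1634/1939) + 256) = √((6/65 + 1634/1939) + 256) = √(117844/126035 + 256) = √(32382804/126035) = 2*√1020341675535/126035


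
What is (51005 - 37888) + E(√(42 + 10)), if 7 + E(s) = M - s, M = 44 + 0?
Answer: 13154 - 2*√13 ≈ 13147.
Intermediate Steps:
M = 44
E(s) = 37 - s (E(s) = -7 + (44 - s) = 37 - s)
(51005 - 37888) + E(√(42 + 10)) = (51005 - 37888) + (37 - √(42 + 10)) = 13117 + (37 - √52) = 13117 + (37 - 2*√13) = 13154 - 2*√13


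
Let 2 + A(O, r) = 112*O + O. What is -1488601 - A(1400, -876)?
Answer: -1646799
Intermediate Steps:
A(O, r) = -2 + 113*O (A(O, r) = -2 + (112*O + O) = -2 + 113*O)
-1488601 - A(1400, -876) = -1488601 - (-2 + 113*1400) = -1488601 - (-2 + 158200) = -1488601 - 1*158198 = -1488601 - 158198 = -1646799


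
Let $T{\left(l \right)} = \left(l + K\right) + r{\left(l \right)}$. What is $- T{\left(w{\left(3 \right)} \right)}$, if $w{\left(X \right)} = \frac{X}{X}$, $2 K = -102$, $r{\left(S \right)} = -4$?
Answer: $54$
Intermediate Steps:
$K = -51$ ($K = \frac{1}{2} \left(-102\right) = -51$)
$w{\left(X \right)} = 1$
$T{\left(l \right)} = -55 + l$ ($T{\left(l \right)} = \left(l - 51\right) - 4 = \left(-51 + l\right) - 4 = -55 + l$)
$- T{\left(w{\left(3 \right)} \right)} = - (-55 + 1) = \left(-1\right) \left(-54\right) = 54$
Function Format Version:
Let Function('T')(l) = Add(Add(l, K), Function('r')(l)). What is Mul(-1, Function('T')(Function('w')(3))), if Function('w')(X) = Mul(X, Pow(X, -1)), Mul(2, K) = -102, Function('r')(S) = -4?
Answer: 54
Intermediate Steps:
K = -51 (K = Mul(Rational(1, 2), -102) = -51)
Function('w')(X) = 1
Function('T')(l) = Add(-55, l) (Function('T')(l) = Add(Add(l, -51), -4) = Add(Add(-51, l), -4) = Add(-55, l))
Mul(-1, Function('T')(Function('w')(3))) = Mul(-1, Add(-55, 1)) = Mul(-1, -54) = 54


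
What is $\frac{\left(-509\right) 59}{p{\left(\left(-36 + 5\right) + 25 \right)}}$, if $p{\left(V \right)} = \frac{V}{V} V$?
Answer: $\frac{30031}{6} \approx 5005.2$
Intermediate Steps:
$p{\left(V \right)} = V$ ($p{\left(V \right)} = 1 V = V$)
$\frac{\left(-509\right) 59}{p{\left(\left(-36 + 5\right) + 25 \right)}} = \frac{\left(-509\right) 59}{\left(-36 + 5\right) + 25} = - \frac{30031}{-31 + 25} = - \frac{30031}{-6} = \left(-30031\right) \left(- \frac{1}{6}\right) = \frac{30031}{6}$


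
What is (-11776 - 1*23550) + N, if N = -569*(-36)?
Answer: -14842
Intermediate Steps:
N = 20484
(-11776 - 1*23550) + N = (-11776 - 1*23550) + 20484 = (-11776 - 23550) + 20484 = -35326 + 20484 = -14842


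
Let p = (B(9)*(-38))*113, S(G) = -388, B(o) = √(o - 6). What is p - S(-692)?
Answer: 388 - 4294*√3 ≈ -7049.4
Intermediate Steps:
B(o) = √(-6 + o)
p = -4294*√3 (p = (√(-6 + 9)*(-38))*113 = (√3*(-38))*113 = -38*√3*113 = -4294*√3 ≈ -7437.4)
p - S(-692) = -4294*√3 - 1*(-388) = -4294*√3 + 388 = 388 - 4294*√3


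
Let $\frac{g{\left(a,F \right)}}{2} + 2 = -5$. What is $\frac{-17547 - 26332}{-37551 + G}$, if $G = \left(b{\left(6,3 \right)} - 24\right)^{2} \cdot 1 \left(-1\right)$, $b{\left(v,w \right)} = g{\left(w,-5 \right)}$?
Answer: $\frac{3989}{3545} \approx 1.1252$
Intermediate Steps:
$g{\left(a,F \right)} = -14$ ($g{\left(a,F \right)} = -4 + 2 \left(-5\right) = -4 - 10 = -14$)
$b{\left(v,w \right)} = -14$
$G = -1444$ ($G = \left(-14 - 24\right)^{2} \cdot 1 \left(-1\right) = \left(-38\right)^{2} \left(-1\right) = 1444 \left(-1\right) = -1444$)
$\frac{-17547 - 26332}{-37551 + G} = \frac{-17547 - 26332}{-37551 - 1444} = - \frac{43879}{-38995} = \left(-43879\right) \left(- \frac{1}{38995}\right) = \frac{3989}{3545}$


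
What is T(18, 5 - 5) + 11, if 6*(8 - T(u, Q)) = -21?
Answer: 45/2 ≈ 22.500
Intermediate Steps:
T(u, Q) = 23/2 (T(u, Q) = 8 - ⅙*(-21) = 8 + 7/2 = 23/2)
T(18, 5 - 5) + 11 = 23/2 + 11 = 45/2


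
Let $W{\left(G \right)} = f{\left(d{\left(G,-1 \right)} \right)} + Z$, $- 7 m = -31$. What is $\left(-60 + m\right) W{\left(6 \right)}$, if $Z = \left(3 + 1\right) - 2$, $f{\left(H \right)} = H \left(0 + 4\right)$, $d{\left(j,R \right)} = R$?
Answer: $\frac{778}{7} \approx 111.14$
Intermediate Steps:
$m = \frac{31}{7}$ ($m = \left(- \frac{1}{7}\right) \left(-31\right) = \frac{31}{7} \approx 4.4286$)
$f{\left(H \right)} = 4 H$ ($f{\left(H \right)} = H 4 = 4 H$)
$Z = 2$ ($Z = 4 - 2 = 2$)
$W{\left(G \right)} = -2$ ($W{\left(G \right)} = 4 \left(-1\right) + 2 = -4 + 2 = -2$)
$\left(-60 + m\right) W{\left(6 \right)} = \left(-60 + \frac{31}{7}\right) \left(-2\right) = \left(- \frac{389}{7}\right) \left(-2\right) = \frac{778}{7}$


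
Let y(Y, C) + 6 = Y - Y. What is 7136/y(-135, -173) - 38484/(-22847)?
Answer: -81402644/68541 ≈ -1187.6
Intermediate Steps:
y(Y, C) = -6 (y(Y, C) = -6 + (Y - Y) = -6 + 0 = -6)
7136/y(-135, -173) - 38484/(-22847) = 7136/(-6) - 38484/(-22847) = 7136*(-⅙) - 38484*(-1/22847) = -3568/3 + 38484/22847 = -81402644/68541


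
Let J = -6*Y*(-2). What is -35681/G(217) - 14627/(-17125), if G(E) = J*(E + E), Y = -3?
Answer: 27082883/8631000 ≈ 3.1379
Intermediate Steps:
J = -36 (J = -6*(-3)*(-2) = 18*(-2) = -36)
G(E) = -72*E (G(E) = -36*(E + E) = -72*E)
-35681/G(217) - 14627/(-17125) = -35681/((-72*217)) - 14627/(-17125) = -35681/(-15624) - 14627*(-1/17125) = -35681*(-1/15624) + 14627/17125 = 1151/504 + 14627/17125 = 27082883/8631000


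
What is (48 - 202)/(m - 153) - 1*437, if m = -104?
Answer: -112155/257 ≈ -436.40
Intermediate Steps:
(48 - 202)/(m - 153) - 1*437 = (48 - 202)/(-104 - 153) - 1*437 = -154/(-257) - 437 = -154*(-1/257) - 437 = 154/257 - 437 = -112155/257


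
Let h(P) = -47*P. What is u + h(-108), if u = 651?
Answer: 5727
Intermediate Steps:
u + h(-108) = 651 - 47*(-108) = 651 + 5076 = 5727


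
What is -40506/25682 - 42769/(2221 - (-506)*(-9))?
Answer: 501946480/29958053 ≈ 16.755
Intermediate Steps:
-40506/25682 - 42769/(2221 - (-506)*(-9)) = -40506*1/25682 - 42769/(2221 - 1*4554) = -20253/12841 - 42769/(2221 - 4554) = -20253/12841 - 42769/(-2333) = -20253/12841 - 42769*(-1/2333) = -20253/12841 + 42769/2333 = 501946480/29958053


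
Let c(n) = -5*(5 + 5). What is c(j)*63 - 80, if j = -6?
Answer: -3230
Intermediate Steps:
c(n) = -50 (c(n) = -5*10 = -50)
c(j)*63 - 80 = -50*63 - 80 = -3150 - 80 = -3230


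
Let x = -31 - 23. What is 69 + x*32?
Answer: -1659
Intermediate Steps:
x = -54
69 + x*32 = 69 - 54*32 = 69 - 1728 = -1659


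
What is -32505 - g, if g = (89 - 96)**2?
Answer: -32554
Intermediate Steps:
g = 49 (g = (-7)**2 = 49)
-32505 - g = -32505 - 1*49 = -32505 - 49 = -32554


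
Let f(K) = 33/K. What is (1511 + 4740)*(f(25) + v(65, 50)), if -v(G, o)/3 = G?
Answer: -30267342/25 ≈ -1.2107e+6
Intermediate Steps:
v(G, o) = -3*G
(1511 + 4740)*(f(25) + v(65, 50)) = (1511 + 4740)*(33/25 - 3*65) = 6251*(33*(1/25) - 195) = 6251*(33/25 - 195) = 6251*(-4842/25) = -30267342/25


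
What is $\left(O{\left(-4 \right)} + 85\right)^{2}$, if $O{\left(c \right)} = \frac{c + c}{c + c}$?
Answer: $7396$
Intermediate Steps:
$O{\left(c \right)} = 1$ ($O{\left(c \right)} = \frac{2 c}{2 c} = 2 c \frac{1}{2 c} = 1$)
$\left(O{\left(-4 \right)} + 85\right)^{2} = \left(1 + 85\right)^{2} = 86^{2} = 7396$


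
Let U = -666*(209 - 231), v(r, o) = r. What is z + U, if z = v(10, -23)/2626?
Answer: 19238081/1313 ≈ 14652.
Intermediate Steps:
U = 14652 (U = -666*(-22) = 14652)
z = 5/1313 (z = 10/2626 = (1/2626)*10 = 5/1313 ≈ 0.0038081)
z + U = 5/1313 + 14652 = 19238081/1313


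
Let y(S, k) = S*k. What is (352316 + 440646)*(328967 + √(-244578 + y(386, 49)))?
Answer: 260858330254 + 6343696*I*√3526 ≈ 2.6086e+11 + 3.7669e+8*I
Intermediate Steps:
(352316 + 440646)*(328967 + √(-244578 + y(386, 49))) = (352316 + 440646)*(328967 + √(-244578 + 386*49)) = 792962*(328967 + √(-244578 + 18914)) = 792962*(328967 + √(-225664)) = 792962*(328967 + 8*I*√3526) = 260858330254 + 6343696*I*√3526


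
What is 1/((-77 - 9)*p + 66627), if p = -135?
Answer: 1/78237 ≈ 1.2782e-5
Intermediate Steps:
1/((-77 - 9)*p + 66627) = 1/((-77 - 9)*(-135) + 66627) = 1/(-86*(-135) + 66627) = 1/(11610 + 66627) = 1/78237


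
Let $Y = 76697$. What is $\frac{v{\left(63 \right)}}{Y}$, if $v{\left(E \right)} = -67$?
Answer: $- \frac{67}{76697} \approx -0.00087357$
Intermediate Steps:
$\frac{v{\left(63 \right)}}{Y} = - \frac{67}{76697}$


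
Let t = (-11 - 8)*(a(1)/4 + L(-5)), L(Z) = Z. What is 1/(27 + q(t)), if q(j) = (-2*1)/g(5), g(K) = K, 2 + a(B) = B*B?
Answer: 5/133 ≈ 0.037594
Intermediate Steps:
a(B) = -2 + B**2 (a(B) = -2 + B*B = -2 + B**2)
t = 399/4 (t = (-11 - 8)*((-2 + 1**2)/4 - 5) = -19*((-2 + 1)*(1/4) - 5) = -19*(-1*1/4 - 5) = -19*(-1/4 - 5) = -19*(-21/4) = 399/4 ≈ 99.750)
q(j) = -2/5 (q(j) = -2*1/5 = -2/5)
1/(27 + q(t)) = 1/(27 - 2/5) = 1/(133/5) = 5/133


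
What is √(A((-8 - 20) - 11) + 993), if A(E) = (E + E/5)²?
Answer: √79581/5 ≈ 56.420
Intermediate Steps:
A(E) = 36*E²/25 (A(E) = (E + E*(⅕))² = (E + E/5)² = (6*E/5)² = 36*E²/25)
√(A((-8 - 20) - 11) + 993) = √(36*((-8 - 20) - 11)²/25 + 993) = √(36*(-28 - 11)²/25 + 993) = √((36/25)*(-39)² + 993) = √((36/25)*1521 + 993) = √(54756/25 + 993) = √(79581/25) = √79581/5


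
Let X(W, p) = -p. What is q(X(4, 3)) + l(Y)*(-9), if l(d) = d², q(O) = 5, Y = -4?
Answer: -139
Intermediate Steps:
q(X(4, 3)) + l(Y)*(-9) = 5 + (-4)²*(-9) = 5 + 16*(-9) = 5 - 144 = -139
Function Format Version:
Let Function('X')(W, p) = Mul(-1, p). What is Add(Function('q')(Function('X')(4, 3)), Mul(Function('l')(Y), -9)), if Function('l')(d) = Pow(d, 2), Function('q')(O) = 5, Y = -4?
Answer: -139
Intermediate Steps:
Add(Function('q')(Function('X')(4, 3)), Mul(Function('l')(Y), -9)) = Add(5, Mul(Pow(-4, 2), -9)) = Add(5, Mul(16, -9)) = Add(5, -144) = -139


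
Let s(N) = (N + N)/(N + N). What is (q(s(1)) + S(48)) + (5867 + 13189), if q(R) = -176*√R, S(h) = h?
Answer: 18928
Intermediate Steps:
s(N) = 1 (s(N) = (2*N)/((2*N)) = (2*N)*(1/(2*N)) = 1)
(q(s(1)) + S(48)) + (5867 + 13189) = (-176*√1 + 48) + (5867 + 13189) = (-176*1 + 48) + 19056 = (-176 + 48) + 19056 = -128 + 19056 = 18928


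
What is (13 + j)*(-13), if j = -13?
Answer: 0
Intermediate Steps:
(13 + j)*(-13) = (13 - 13)*(-13) = 0*(-13) = 0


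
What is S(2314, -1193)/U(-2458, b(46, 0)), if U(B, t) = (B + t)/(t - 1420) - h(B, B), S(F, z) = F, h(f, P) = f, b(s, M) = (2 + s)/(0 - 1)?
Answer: 1698476/1805425 ≈ 0.94076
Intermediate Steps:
b(s, M) = -2 - s (b(s, M) = (2 + s)/(-1) = (2 + s)*(-1) = -2 - s)
U(B, t) = -B + (B + t)/(-1420 + t) (U(B, t) = (B + t)/(t - 1420) - B = (B + t)/(-1420 + t) - B = -B + (B + t)/(-1420 + t))
S(2314, -1193)/U(-2458, b(46, 0)) = 2314/((((-2 - 1*46) + 1421*(-2458) - 1*(-2458)*(-2 - 1*46))/(-1420 + (-2 - 1*46)))) = 2314/((((-2 - 46) - 3492818 - 1*(-2458)*(-2 - 46))/(-1420 + (-2 - 46)))) = 2314/(((-48 - 3492818 - 1*(-2458)*(-48))/(-1420 - 48))) = 2314/(((-48 - 3492818 - 117984)/(-1468))) = 2314/((-1/1468*(-3610850))) = 2314/(1805425/734) = 2314*(734/1805425) = 1698476/1805425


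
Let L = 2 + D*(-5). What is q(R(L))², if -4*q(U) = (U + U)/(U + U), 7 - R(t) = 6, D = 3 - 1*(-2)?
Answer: 1/16 ≈ 0.062500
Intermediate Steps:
D = 5 (D = 3 + 2 = 5)
L = -23 (L = 2 + 5*(-5) = 2 - 25 = -23)
R(t) = 1 (R(t) = 7 - 1*6 = 7 - 6 = 1)
q(U) = -¼ (q(U) = -(U + U)/(4*(U + U)) = -2*U/(4*(2*U)) = -2*U*1/(2*U)/4 = -¼*1 = -¼)
q(R(L))² = (-¼)² = 1/16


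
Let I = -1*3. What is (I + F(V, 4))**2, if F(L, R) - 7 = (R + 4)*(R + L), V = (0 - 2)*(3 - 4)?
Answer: 2704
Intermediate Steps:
I = -3
V = 2 (V = -2*(-1) = 2)
F(L, R) = 7 + (4 + R)*(L + R) (F(L, R) = 7 + (R + 4)*(R + L) = 7 + (4 + R)*(L + R))
(I + F(V, 4))**2 = (-3 + (7 + 4**2 + 4*2 + 4*4 + 2*4))**2 = (-3 + (7 + 16 + 8 + 16 + 8))**2 = (-3 + 55)**2 = 52**2 = 2704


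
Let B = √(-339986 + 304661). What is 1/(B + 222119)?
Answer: 222119/49336885486 - 15*I*√157/49336885486 ≈ 4.5021e-6 - 3.8095e-9*I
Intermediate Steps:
B = 15*I*√157 (B = √(-35325) = 15*I*√157 ≈ 187.95*I)
1/(B + 222119) = 1/(15*I*√157 + 222119) = 1/(222119 + 15*I*√157)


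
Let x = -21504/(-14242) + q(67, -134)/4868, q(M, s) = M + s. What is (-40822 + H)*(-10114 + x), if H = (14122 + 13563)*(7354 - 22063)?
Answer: 142764906659559614181/34665028 ≈ 4.1184e+12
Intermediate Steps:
H = -407218665 (H = 27685*(-14709) = -407218665)
x = 51863629/34665028 (x = -21504/(-14242) + (67 - 134)/4868 = -21504*(-1/14242) - 67*1/4868 = 10752/7121 - 67/4868 = 51863629/34665028 ≈ 1.4961)
(-40822 + H)*(-10114 + x) = (-40822 - 407218665)*(-10114 + 51863629/34665028) = -407259487*(-350550229563/34665028) = 142764906659559614181/34665028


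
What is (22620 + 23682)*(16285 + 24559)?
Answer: 1891158888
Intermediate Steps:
(22620 + 23682)*(16285 + 24559) = 46302*40844 = 1891158888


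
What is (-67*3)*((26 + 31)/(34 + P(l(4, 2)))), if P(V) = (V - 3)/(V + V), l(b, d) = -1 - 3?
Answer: -10184/31 ≈ -328.52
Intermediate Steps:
l(b, d) = -4
P(V) = (-3 + V)/(2*V) (P(V) = (-3 + V)/((2*V)) = (-3 + V)*(1/(2*V)) = (-3 + V)/(2*V))
(-67*3)*((26 + 31)/(34 + P(l(4, 2)))) = (-67*3)*((26 + 31)/(34 + (½)*(-3 - 4)/(-4))) = -11457/(34 + (½)*(-¼)*(-7)) = -11457/(34 + 7/8) = -11457/279/8 = -11457*8/279 = -201*152/93 = -10184/31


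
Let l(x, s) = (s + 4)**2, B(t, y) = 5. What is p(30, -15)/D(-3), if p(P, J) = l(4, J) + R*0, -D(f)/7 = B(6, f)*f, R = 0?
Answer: 121/105 ≈ 1.1524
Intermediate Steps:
l(x, s) = (4 + s)**2
D(f) = -35*f
p(P, J) = (4 + J)**2 (p(P, J) = (4 + J)**2 + 0*0 = (4 + J)**2 + 0 = (4 + J)**2)
p(30, -15)/D(-3) = (4 - 15)**2/((-35*(-3))) = (-11)**2/105 = 121*(1/105) = 121/105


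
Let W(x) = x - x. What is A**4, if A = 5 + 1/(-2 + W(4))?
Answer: 6561/16 ≈ 410.06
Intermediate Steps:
W(x) = 0
A = 9/2 (A = 5 + 1/(-2 + 0) = 5 + 1/(-2) = 5 - 1/2 = 9/2 ≈ 4.5000)
A**4 = (9/2)**4 = 6561/16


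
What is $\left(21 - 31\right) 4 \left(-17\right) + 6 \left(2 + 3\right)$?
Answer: $710$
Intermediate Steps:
$\left(21 - 31\right) 4 \left(-17\right) + 6 \left(2 + 3\right) = \left(-10\right) \left(-68\right) + 6 \cdot 5 = 680 + 30 = 710$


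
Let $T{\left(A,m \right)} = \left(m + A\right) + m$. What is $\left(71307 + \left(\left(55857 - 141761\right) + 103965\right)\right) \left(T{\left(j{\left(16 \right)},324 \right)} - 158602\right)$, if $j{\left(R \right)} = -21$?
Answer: $-14117909800$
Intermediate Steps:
$T{\left(A,m \right)} = A + 2 m$ ($T{\left(A,m \right)} = \left(A + m\right) + m = A + 2 m$)
$\left(71307 + \left(\left(55857 - 141761\right) + 103965\right)\right) \left(T{\left(j{\left(16 \right)},324 \right)} - 158602\right) = \left(71307 + \left(\left(55857 - 141761\right) + 103965\right)\right) \left(\left(-21 + 2 \cdot 324\right) - 158602\right) = \left(71307 + \left(-85904 + 103965\right)\right) \left(\left(-21 + 648\right) - 158602\right) = \left(71307 + 18061\right) \left(627 - 158602\right) = 89368 \left(-157975\right) = -14117909800$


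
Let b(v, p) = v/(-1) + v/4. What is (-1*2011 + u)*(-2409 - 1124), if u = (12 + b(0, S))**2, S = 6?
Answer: 6596111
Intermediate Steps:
b(v, p) = -3*v/4 (b(v, p) = v*(-1) + v*(1/4) = -v + v/4 = -3*v/4)
u = 144 (u = (12 - 3/4*0)**2 = (12 + 0)**2 = 12**2 = 144)
(-1*2011 + u)*(-2409 - 1124) = (-1*2011 + 144)*(-2409 - 1124) = (-2011 + 144)*(-3533) = -1867*(-3533) = 6596111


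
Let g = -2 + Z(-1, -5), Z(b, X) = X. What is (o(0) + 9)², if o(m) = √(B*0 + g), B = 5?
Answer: (9 + I*√7)² ≈ 74.0 + 47.624*I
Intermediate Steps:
g = -7 (g = -2 - 5 = -7)
o(m) = I*√7 (o(m) = √(5*0 - 7) = √(0 - 7) = √(-7) = I*√7)
(o(0) + 9)² = (I*√7 + 9)² = (9 + I*√7)²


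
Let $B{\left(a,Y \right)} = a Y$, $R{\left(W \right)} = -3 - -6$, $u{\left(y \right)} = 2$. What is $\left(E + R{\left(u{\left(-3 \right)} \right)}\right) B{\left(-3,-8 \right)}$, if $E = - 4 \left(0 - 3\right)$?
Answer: $360$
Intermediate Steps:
$R{\left(W \right)} = 3$ ($R{\left(W \right)} = -3 + 6 = 3$)
$E = 12$ ($E = \left(-4\right) \left(-3\right) = 12$)
$B{\left(a,Y \right)} = Y a$
$\left(E + R{\left(u{\left(-3 \right)} \right)}\right) B{\left(-3,-8 \right)} = \left(12 + 3\right) \left(\left(-8\right) \left(-3\right)\right) = 15 \cdot 24 = 360$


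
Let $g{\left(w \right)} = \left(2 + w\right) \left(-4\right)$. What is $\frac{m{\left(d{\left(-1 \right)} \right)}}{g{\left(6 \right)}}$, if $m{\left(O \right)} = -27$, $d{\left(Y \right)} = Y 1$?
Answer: $\frac{27}{32} \approx 0.84375$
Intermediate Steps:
$d{\left(Y \right)} = Y$
$g{\left(w \right)} = -8 - 4 w$
$\frac{m{\left(d{\left(-1 \right)} \right)}}{g{\left(6 \right)}} = \frac{1}{-8 - 24} \left(-27\right) = \frac{1}{-32} \left(-27\right) = \left(- \frac{1}{32}\right) \left(-27\right) = \frac{27}{32}$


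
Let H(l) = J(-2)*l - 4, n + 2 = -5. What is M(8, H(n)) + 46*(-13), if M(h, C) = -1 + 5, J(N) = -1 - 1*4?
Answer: -594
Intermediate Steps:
J(N) = -5 (J(N) = -1 - 4 = -5)
n = -7 (n = -2 - 5 = -7)
H(l) = -4 - 5*l (H(l) = -5*l - 4 = -4 - 5*l)
M(h, C) = 4
M(8, H(n)) + 46*(-13) = 4 + 46*(-13) = 4 - 598 = -594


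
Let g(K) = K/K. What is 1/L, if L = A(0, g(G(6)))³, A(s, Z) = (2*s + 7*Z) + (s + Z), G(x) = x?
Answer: 1/512 ≈ 0.0019531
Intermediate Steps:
g(K) = 1
A(s, Z) = 3*s + 8*Z (A(s, Z) = (2*s + 7*Z) + (Z + s) = 3*s + 8*Z)
L = 512 (L = (3*0 + 8*1)³ = (0 + 8)³ = 8³ = 512)
1/L = 1/512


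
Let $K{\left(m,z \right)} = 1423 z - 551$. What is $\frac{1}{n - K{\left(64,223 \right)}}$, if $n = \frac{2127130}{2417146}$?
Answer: $- \frac{1208573}{382848274229} \approx -3.1568 \cdot 10^{-6}$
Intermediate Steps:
$K{\left(m,z \right)} = -551 + 1423 z$
$n = \frac{1063565}{1208573}$ ($n = 2127130 \cdot \frac{1}{2417146} = \frac{1063565}{1208573} \approx 0.88002$)
$\frac{1}{n - K{\left(64,223 \right)}} = \frac{1}{\frac{1063565}{1208573} - \left(-551 + 1423 \cdot 223\right)} = \frac{1}{\frac{1063565}{1208573} - \left(-551 + 317329\right)} = \frac{1}{\frac{1063565}{1208573} - 316778} = \frac{1}{- \frac{382848274229}{1208573}} = - \frac{1208573}{382848274229}$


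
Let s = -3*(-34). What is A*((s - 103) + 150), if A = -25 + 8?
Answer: -2533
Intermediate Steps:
s = 102
A = -17
A*((s - 103) + 150) = -17*((102 - 103) + 150) = -17*(-1 + 150) = -17*149 = -2533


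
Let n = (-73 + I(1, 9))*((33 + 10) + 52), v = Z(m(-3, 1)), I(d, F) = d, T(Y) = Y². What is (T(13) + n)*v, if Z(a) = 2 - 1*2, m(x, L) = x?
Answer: 0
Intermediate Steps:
Z(a) = 0 (Z(a) = 2 - 2 = 0)
v = 0
n = -6840 (n = (-73 + 1)*((33 + 10) + 52) = -72*(43 + 52) = -72*95 = -6840)
(T(13) + n)*v = (13² - 6840)*0 = (169 - 6840)*0 = -6671*0 = 0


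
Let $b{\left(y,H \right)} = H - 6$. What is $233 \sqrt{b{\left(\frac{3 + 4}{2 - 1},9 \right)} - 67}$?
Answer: $1864 i \approx 1864.0 i$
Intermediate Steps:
$b{\left(y,H \right)} = -6 + H$ ($b{\left(y,H \right)} = H - 6 = -6 + H$)
$233 \sqrt{b{\left(\frac{3 + 4}{2 - 1},9 \right)} - 67} = 233 \sqrt{\left(-6 + 9\right) - 67} = 233 \sqrt{3 - 67} = 233 \sqrt{-64} = 233 \cdot 8 i = 1864 i$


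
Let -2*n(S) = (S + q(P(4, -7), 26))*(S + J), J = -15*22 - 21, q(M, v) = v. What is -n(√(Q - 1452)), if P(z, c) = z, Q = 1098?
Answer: -4740 - 325*I*√354/2 ≈ -4740.0 - 3057.4*I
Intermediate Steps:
J = -351 (J = -330 - 21 = -351)
n(S) = -(-351 + S)*(26 + S)/2 (n(S) = -(S + 26)*(S - 351)/2 = -(26 + S)*(-351 + S)/2 = -(-351 + S)*(26 + S)/2)
-n(√(Q - 1452)) = -(4563 - (√(1098 - 1452))²/2 + 325*√(1098 - 1452)/2) = -(4563 - (√(-354))²/2 + 325*√(-354)/2) = -(4563 - (I*√354)²/2 + 325*(I*√354)/2) = -(4563 - ½*(-354) + 325*I*√354/2) = -(4563 + 177 + 325*I*√354/2) = -(4740 + 325*I*√354/2) = -4740 - 325*I*√354/2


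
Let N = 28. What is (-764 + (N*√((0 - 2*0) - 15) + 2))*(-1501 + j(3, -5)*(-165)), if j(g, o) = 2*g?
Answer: 1898142 - 69748*I*√15 ≈ 1.8981e+6 - 2.7013e+5*I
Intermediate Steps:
(-764 + (N*√((0 - 2*0) - 15) + 2))*(-1501 + j(3, -5)*(-165)) = (-764 + (28*√((0 - 2*0) - 15) + 2))*(-1501 + (2*3)*(-165)) = (-764 + (28*√((0 + 0) - 15) + 2))*(-1501 + 6*(-165)) = (-764 + (28*√(0 - 15) + 2))*(-1501 - 990) = (-764 + (28*√(-15) + 2))*(-2491) = (-764 + (28*(I*√15) + 2))*(-2491) = (-764 + (28*I*√15 + 2))*(-2491) = (-764 + (2 + 28*I*√15))*(-2491) = (-762 + 28*I*√15)*(-2491) = 1898142 - 69748*I*√15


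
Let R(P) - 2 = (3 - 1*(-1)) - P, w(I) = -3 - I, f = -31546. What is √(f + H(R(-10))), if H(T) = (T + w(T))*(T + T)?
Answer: I*√31642 ≈ 177.88*I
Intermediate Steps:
R(P) = 6 - P (R(P) = 2 + ((3 - 1*(-1)) - P) = 2 + ((3 + 1) - P) = 2 + (4 - P) = 6 - P)
H(T) = -6*T (H(T) = (T + (-3 - T))*(T + T) = -6*T)
√(f + H(R(-10))) = √(-31546 - 6*(6 - 1*(-10))) = √(-31546 - 6*(6 + 10)) = √(-31546 - 6*16) = √(-31546 - 96) = √(-31642) = I*√31642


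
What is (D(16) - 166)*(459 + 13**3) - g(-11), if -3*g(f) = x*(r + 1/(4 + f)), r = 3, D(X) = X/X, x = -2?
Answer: -9203080/21 ≈ -4.3824e+5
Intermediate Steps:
D(X) = 1
g(f) = 2 + 2/(3*(4 + f)) (g(f) = -(-2)*(3 + 1/(4 + f))/3 = -(-6 - 2/(4 + f))/3 = 2 + 2/(3*(4 + f)))
(D(16) - 166)*(459 + 13**3) - g(-11) = (1 - 166)*(459 + 13**3) - 2*(13 + 3*(-11))/(3*(4 - 11)) = -165*(459 + 2197) - 2*(13 - 33)/(3*(-7)) = -165*2656 - 2*(-1)*(-20)/(3*7) = -438240 - 1*40/21 = -438240 - 40/21 = -9203080/21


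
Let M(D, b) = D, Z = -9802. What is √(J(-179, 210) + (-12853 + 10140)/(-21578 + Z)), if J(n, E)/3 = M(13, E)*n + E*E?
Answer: √30850563959385/15690 ≈ 354.00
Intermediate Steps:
J(n, E) = 3*E² + 39*n (J(n, E) = 3*(13*n + E*E) = 3*(13*n + E²) = 3*(E² + 13*n) = 3*E² + 39*n)
√(J(-179, 210) + (-12853 + 10140)/(-21578 + Z)) = √((3*210² + 39*(-179)) + (-12853 + 10140)/(-21578 - 9802)) = √((3*44100 - 6981) - 2713/(-31380)) = √((132300 - 6981) - 2713*(-1/31380)) = √(125319 + 2713/31380) = √(3932512933/31380) = √30850563959385/15690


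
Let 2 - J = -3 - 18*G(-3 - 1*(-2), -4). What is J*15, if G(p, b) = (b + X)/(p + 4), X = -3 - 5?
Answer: -1005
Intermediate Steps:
X = -8
G(p, b) = (-8 + b)/(4 + p) (G(p, b) = (b - 8)/(p + 4) = (-8 + b)/(4 + p))
J = -67 (J = 2 - (-3 - 18*(-8 - 4)/(4 + (-3 - 1*(-2)))) = 2 - (-3 - 18*(-12)/(4 + (-3 + 2))) = 2 - (-3 - 18*(-12)/(4 - 1)) = 2 - (-3 - 18*(-12)/3) = 2 - (-3 - 6*(-12)) = 2 - (-3 - 18*(-4)) = 2 - (-3 + 72) = 2 - 1*69 = 2 - 69 = -67)
J*15 = -67*15 = -1005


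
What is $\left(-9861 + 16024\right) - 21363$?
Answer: $-15200$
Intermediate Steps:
$\left(-9861 + 16024\right) - 21363 = 6163 - 21363 = -15200$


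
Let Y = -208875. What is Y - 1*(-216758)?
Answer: 7883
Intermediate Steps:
Y - 1*(-216758) = -208875 - 1*(-216758) = -208875 + 216758 = 7883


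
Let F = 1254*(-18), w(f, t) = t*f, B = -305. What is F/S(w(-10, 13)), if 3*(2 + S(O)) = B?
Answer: 67716/311 ≈ 217.74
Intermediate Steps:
w(f, t) = f*t
F = -22572
S(O) = -311/3 (S(O) = -2 + (1/3)*(-305) = -2 - 305/3 = -311/3)
F/S(w(-10, 13)) = -22572/(-311/3) = -22572*(-3/311) = 67716/311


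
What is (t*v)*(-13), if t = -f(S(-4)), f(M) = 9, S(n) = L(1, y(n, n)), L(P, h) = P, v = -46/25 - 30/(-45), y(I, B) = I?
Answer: -3432/25 ≈ -137.28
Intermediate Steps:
v = -88/75 (v = -46*1/25 - 30*(-1/45) = -46/25 + ⅔ = -88/75 ≈ -1.1733)
S(n) = 1
t = -9 (t = -1*9 = -9)
(t*v)*(-13) = -9*(-88/75)*(-13) = (264/25)*(-13) = -3432/25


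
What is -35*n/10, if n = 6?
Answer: -21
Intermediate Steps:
-35*n/10 = -210/10 = -35*⅗ = -21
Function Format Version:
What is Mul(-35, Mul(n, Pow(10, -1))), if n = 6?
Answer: -21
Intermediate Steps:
Mul(-35, Mul(n, Pow(10, -1))) = Mul(-35, Mul(6, Pow(10, -1))) = Mul(-35, Mul(6, Rational(1, 10))) = Mul(-35, Rational(3, 5)) = -21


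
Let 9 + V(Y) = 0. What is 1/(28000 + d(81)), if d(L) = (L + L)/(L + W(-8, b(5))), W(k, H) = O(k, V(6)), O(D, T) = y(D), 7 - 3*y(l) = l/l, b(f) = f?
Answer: 83/2324162 ≈ 3.5712e-5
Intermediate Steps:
V(Y) = -9 (V(Y) = -9 + 0 = -9)
y(l) = 2 (y(l) = 7/3 - l/(3*l) = 7/3 - 1/3*1 = 7/3 - 1/3 = 2)
O(D, T) = 2
W(k, H) = 2
d(L) = 2*L/(2 + L) (d(L) = (L + L)/(L + 2) = (2*L)/(2 + L) = 2*L/(2 + L))
1/(28000 + d(81)) = 1/(28000 + 2*81/(2 + 81)) = 1/(28000 + 2*81/83) = 1/(28000 + 2*81*(1/83)) = 1/(28000 + 162/83) = 1/(2324162/83) = 83/2324162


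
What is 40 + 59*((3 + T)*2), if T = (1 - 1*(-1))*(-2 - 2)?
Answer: -550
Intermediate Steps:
T = -8 (T = (1 + 1)*(-4) = 2*(-4) = -8)
40 + 59*((3 + T)*2) = 40 + 59*((3 - 8)*2) = 40 + 59*(-5*2) = 40 + 59*(-10) = 40 - 590 = -550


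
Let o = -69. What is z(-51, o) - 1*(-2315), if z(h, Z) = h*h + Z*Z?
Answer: 9677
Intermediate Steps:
z(h, Z) = Z² + h² (z(h, Z) = h² + Z² = Z² + h²)
z(-51, o) - 1*(-2315) = ((-69)² + (-51)²) - 1*(-2315) = (4761 + 2601) + 2315 = 7362 + 2315 = 9677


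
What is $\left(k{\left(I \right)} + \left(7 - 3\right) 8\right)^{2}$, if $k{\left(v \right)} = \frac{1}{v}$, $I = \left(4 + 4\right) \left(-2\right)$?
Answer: $\frac{261121}{256} \approx 1020.0$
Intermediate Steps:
$I = -16$ ($I = 8 \left(-2\right) = -16$)
$\left(k{\left(I \right)} + \left(7 - 3\right) 8\right)^{2} = \left(\frac{1}{-16} + \left(7 - 3\right) 8\right)^{2} = \left(- \frac{1}{16} + 4 \cdot 8\right)^{2} = \left(- \frac{1}{16} + 32\right)^{2} = \left(\frac{511}{16}\right)^{2} = \frac{261121}{256}$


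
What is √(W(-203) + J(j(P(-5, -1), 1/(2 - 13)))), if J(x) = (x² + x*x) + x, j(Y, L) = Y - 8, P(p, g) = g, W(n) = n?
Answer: 5*I*√2 ≈ 7.0711*I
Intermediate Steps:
j(Y, L) = -8 + Y
J(x) = x + 2*x² (J(x) = (x² + x²) + x = 2*x² + x = x + 2*x²)
√(W(-203) + J(j(P(-5, -1), 1/(2 - 13)))) = √(-203 + (-8 - 1)*(1 + 2*(-8 - 1))) = √(-203 - 9*(1 + 2*(-9))) = √(-203 - 9*(1 - 18)) = √(-203 - 9*(-17)) = √(-203 + 153) = √(-50) = 5*I*√2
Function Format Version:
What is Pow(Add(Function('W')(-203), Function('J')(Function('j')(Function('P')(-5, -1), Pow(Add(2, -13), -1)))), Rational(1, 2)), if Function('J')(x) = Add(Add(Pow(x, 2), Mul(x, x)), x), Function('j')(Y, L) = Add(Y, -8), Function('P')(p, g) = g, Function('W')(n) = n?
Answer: Mul(5, I, Pow(2, Rational(1, 2))) ≈ Mul(7.0711, I)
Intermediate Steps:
Function('j')(Y, L) = Add(-8, Y)
Function('J')(x) = Add(x, Mul(2, Pow(x, 2))) (Function('J')(x) = Add(Add(Pow(x, 2), Pow(x, 2)), x) = Add(Mul(2, Pow(x, 2)), x) = Add(x, Mul(2, Pow(x, 2))))
Pow(Add(Function('W')(-203), Function('J')(Function('j')(Function('P')(-5, -1), Pow(Add(2, -13), -1)))), Rational(1, 2)) = Pow(Add(-203, Mul(Add(-8, -1), Add(1, Mul(2, Add(-8, -1))))), Rational(1, 2)) = Pow(Add(-203, Mul(-9, Add(1, Mul(2, -9)))), Rational(1, 2)) = Pow(Add(-203, Mul(-9, Add(1, -18))), Rational(1, 2)) = Pow(Add(-203, Mul(-9, -17)), Rational(1, 2)) = Pow(Add(-203, 153), Rational(1, 2)) = Pow(-50, Rational(1, 2)) = Mul(5, I, Pow(2, Rational(1, 2)))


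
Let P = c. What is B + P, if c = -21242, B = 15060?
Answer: -6182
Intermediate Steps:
P = -21242
B + P = 15060 - 21242 = -6182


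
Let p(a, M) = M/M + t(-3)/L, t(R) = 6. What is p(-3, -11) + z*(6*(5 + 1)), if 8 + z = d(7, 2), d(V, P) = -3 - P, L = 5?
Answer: -2329/5 ≈ -465.80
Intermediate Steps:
z = -13 (z = -8 + (-3 - 1*2) = -8 + (-3 - 2) = -8 - 5 = -13)
p(a, M) = 11/5 (p(a, M) = M/M + 6/5 = 1 + 6*(⅕) = 1 + 6/5 = 11/5)
p(-3, -11) + z*(6*(5 + 1)) = 11/5 - 78*(5 + 1) = 11/5 - 78*6 = 11/5 - 13*36 = 11/5 - 468 = -2329/5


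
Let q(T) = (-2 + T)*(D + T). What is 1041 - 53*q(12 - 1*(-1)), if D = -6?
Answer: -3040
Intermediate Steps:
q(T) = (-6 + T)*(-2 + T) (q(T) = (-2 + T)*(-6 + T) = (-6 + T)*(-2 + T))
1041 - 53*q(12 - 1*(-1)) = 1041 - 53*(12 + (12 - 1*(-1))**2 - 8*(12 - 1*(-1))) = 1041 - 53*(12 + (12 + 1)**2 - 8*(12 + 1)) = 1041 - 53*(12 + 13**2 - 8*13) = 1041 - 53*(12 + 169 - 104) = 1041 - 53*77 = 1041 - 4081 = -3040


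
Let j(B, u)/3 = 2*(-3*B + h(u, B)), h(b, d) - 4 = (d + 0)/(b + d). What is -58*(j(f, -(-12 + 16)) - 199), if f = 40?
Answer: 154570/3 ≈ 51523.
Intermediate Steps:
h(b, d) = 4 + d/(b + d) (h(b, d) = 4 + (d + 0)/(b + d) = 4 + d/(b + d))
j(B, u) = -18*B + 6*(4*u + 5*B)/(B + u) (j(B, u) = 3*(2*(-3*B + (4*u + 5*B)/(u + B))) = 3*(2*(-3*B + (4*u + 5*B)/(B + u))) = 3*(-6*B + 2*(4*u + 5*B)/(B + u)) = -18*B + 6*(4*u + 5*B)/(B + u))
-58*(j(f, -(-12 + 16)) - 199) = -58*(6*(4*(-(-12 + 16)) + 5*40 - 3*40*(40 - (-12 + 16)))/(40 - (-12 + 16)) - 199) = -58*(6*(4*(-1*4) + 200 - 3*40*(40 - 1*4))/(40 - 1*4) - 199) = -58*(6*(4*(-4) + 200 - 3*40*(40 - 4))/(40 - 4) - 199) = -58*(6*(-16 + 200 - 3*40*36)/36 - 199) = -58*(6*(1/36)*(-16 + 200 - 4320) - 199) = -58*(6*(1/36)*(-4136) - 199) = -58*(-2068/3 - 199) = -58*(-2665/3) = 154570/3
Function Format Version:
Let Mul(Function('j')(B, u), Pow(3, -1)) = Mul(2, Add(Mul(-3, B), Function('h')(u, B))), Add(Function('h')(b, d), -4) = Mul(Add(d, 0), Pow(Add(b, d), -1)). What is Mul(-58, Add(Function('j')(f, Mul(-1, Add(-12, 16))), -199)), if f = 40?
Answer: Rational(154570, 3) ≈ 51523.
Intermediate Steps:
Function('h')(b, d) = Add(4, Mul(d, Pow(Add(b, d), -1))) (Function('h')(b, d) = Add(4, Mul(Add(d, 0), Pow(Add(b, d), -1))) = Add(4, Mul(d, Pow(Add(b, d), -1))))
Function('j')(B, u) = Add(Mul(-18, B), Mul(6, Pow(Add(B, u), -1), Add(Mul(4, u), Mul(5, B)))) (Function('j')(B, u) = Mul(3, Mul(2, Add(Mul(-3, B), Mul(Pow(Add(u, B), -1), Add(Mul(4, u), Mul(5, B)))))) = Mul(3, Mul(2, Add(Mul(-3, B), Mul(Pow(Add(B, u), -1), Add(Mul(4, u), Mul(5, B)))))) = Mul(3, Add(Mul(-6, B), Mul(2, Pow(Add(B, u), -1), Add(Mul(4, u), Mul(5, B))))) = Add(Mul(-18, B), Mul(6, Pow(Add(B, u), -1), Add(Mul(4, u), Mul(5, B)))))
Mul(-58, Add(Function('j')(f, Mul(-1, Add(-12, 16))), -199)) = Mul(-58, Add(Mul(6, Pow(Add(40, Mul(-1, Add(-12, 16))), -1), Add(Mul(4, Mul(-1, Add(-12, 16))), Mul(5, 40), Mul(-3, 40, Add(40, Mul(-1, Add(-12, 16)))))), -199)) = Mul(-58, Add(Mul(6, Pow(Add(40, Mul(-1, 4)), -1), Add(Mul(4, Mul(-1, 4)), 200, Mul(-3, 40, Add(40, Mul(-1, 4))))), -199)) = Mul(-58, Add(Mul(6, Pow(Add(40, -4), -1), Add(Mul(4, -4), 200, Mul(-3, 40, Add(40, -4)))), -199)) = Mul(-58, Add(Mul(6, Pow(36, -1), Add(-16, 200, Mul(-3, 40, 36))), -199)) = Mul(-58, Add(Mul(6, Rational(1, 36), Add(-16, 200, -4320)), -199)) = Mul(-58, Add(Mul(6, Rational(1, 36), -4136), -199)) = Mul(-58, Add(Rational(-2068, 3), -199)) = Mul(-58, Rational(-2665, 3)) = Rational(154570, 3)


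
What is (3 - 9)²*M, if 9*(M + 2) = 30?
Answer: 48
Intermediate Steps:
M = 4/3 (M = -2 + (⅑)*30 = -2 + 10/3 = 4/3 ≈ 1.3333)
(3 - 9)²*M = (3 - 9)²*(4/3) = (-6)²*(4/3) = 36*(4/3) = 48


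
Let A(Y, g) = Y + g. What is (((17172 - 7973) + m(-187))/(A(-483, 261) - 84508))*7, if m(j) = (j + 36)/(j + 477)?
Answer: -18672913/24571700 ≈ -0.75994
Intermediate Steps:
m(j) = (36 + j)/(477 + j)
(((17172 - 7973) + m(-187))/(A(-483, 261) - 84508))*7 = (((17172 - 7973) + (36 - 187)/(477 - 187))/((-483 + 261) - 84508))*7 = ((9199 - 151/290)/(-222 - 84508))*7 = ((9199 + (1/290)*(-151))/(-84730))*7 = ((9199 - 151/290)*(-1/84730))*7 = ((2667559/290)*(-1/84730))*7 = -2667559/24571700*7 = -18672913/24571700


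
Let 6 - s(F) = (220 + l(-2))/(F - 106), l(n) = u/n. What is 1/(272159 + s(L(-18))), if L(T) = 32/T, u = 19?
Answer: 1940/528003889 ≈ 3.6742e-6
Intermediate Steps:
l(n) = 19/n
s(F) = 6 - 421/(2*(-106 + F)) (s(F) = 6 - (220 + 19/(-2))/(F - 106) = 6 - (220 + 19*(-1/2))/(-106 + F) = 6 - (220 - 19/2)/(-106 + F) = 6 - 421/(2*(-106 + F)))
1/(272159 + s(L(-18))) = 1/(272159 + (-1693 + 12*(32/(-18)))/(2*(-106 + 32/(-18)))) = 1/(272159 + (-1693 + 12*(32*(-1/18)))/(2*(-106 + 32*(-1/18)))) = 1/(272159 + (-1693 + 12*(-16/9))/(2*(-106 - 16/9))) = 1/(272159 + (-1693 - 64/3)/(2*(-970/9))) = 1/(272159 + (1/2)*(-9/970)*(-5143/3)) = 1/(272159 + 15429/1940) = 1/(528003889/1940) = 1940/528003889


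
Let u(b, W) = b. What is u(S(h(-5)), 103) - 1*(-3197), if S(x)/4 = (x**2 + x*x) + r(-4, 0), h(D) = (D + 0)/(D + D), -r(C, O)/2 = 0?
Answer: 3199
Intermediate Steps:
r(C, O) = 0 (r(C, O) = -2*0 = 0)
h(D) = 1/2 (h(D) = D/((2*D)) = D*(1/(2*D)) = 1/2)
S(x) = 8*x**2 (S(x) = 4*((x**2 + x*x) + 0) = 4*((x**2 + x**2) + 0) = 4*(2*x**2 + 0) = 4*(2*x**2) = 8*x**2)
u(S(h(-5)), 103) - 1*(-3197) = 8*(1/2)**2 - 1*(-3197) = 8*(1/4) + 3197 = 2 + 3197 = 3199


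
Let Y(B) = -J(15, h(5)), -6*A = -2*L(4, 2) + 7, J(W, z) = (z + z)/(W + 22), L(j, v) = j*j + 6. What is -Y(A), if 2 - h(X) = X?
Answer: -6/37 ≈ -0.16216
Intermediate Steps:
L(j, v) = 6 + j**2 (L(j, v) = j**2 + 6 = 6 + j**2)
h(X) = 2 - X
J(W, z) = 2*z/(22 + W) (J(W, z) = (2*z)/(22 + W) = 2*z/(22 + W))
A = 37/6 (A = -(-2*(6 + 4**2) + 7)/6 = -(-2*(6 + 16) + 7)/6 = -(-2*22 + 7)/6 = -(-44 + 7)/6 = -1/6*(-37) = 37/6 ≈ 6.1667)
Y(B) = 6/37 (Y(B) = -2*(2 - 1*5)/(22 + 15) = -2*(2 - 5)/37 = -2*(-3)/37 = -1*(-6/37) = 6/37)
-Y(A) = -1*6/37 = -6/37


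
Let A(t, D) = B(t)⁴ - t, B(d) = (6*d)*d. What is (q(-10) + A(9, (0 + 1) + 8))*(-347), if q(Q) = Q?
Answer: -19358626987759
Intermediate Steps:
B(d) = 6*d²
A(t, D) = -t + 1296*t⁸ (A(t, D) = (6*t²)⁴ - t = 1296*t⁸ - t = -t + 1296*t⁸)
(q(-10) + A(9, (0 + 1) + 8))*(-347) = (-10 + (-1*9 + 1296*9⁸))*(-347) = (-10 + (-9 + 1296*43046721))*(-347) = (-10 + (-9 + 55788550416))*(-347) = (-10 + 55788550407)*(-347) = 55788550397*(-347) = -19358626987759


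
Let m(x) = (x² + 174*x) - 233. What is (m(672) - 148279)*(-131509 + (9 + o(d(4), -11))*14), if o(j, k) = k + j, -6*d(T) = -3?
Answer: -55242600000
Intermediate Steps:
d(T) = ½ (d(T) = -⅙*(-3) = ½)
o(j, k) = j + k
m(x) = -233 + x² + 174*x
(m(672) - 148279)*(-131509 + (9 + o(d(4), -11))*14) = ((-233 + 672² + 174*672) - 148279)*(-131509 + (9 + (½ - 11))*14) = ((-233 + 451584 + 116928) - 148279)*(-131509 + (9 - 21/2)*14) = (568279 - 148279)*(-131509 - 3/2*14) = 420000*(-131509 - 21) = 420000*(-131530) = -55242600000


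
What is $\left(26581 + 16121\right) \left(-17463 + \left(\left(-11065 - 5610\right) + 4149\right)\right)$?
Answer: $-1280590278$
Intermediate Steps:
$\left(26581 + 16121\right) \left(-17463 + \left(\left(-11065 - 5610\right) + 4149\right)\right) = 42702 \left(-17463 + \left(\left(-11065 - 5610\right) + 4149\right)\right) = 42702 \left(-17463 + \left(-16675 + 4149\right)\right) = 42702 \left(-17463 - 12526\right) = 42702 \left(-29989\right) = -1280590278$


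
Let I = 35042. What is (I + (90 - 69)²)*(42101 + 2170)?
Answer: 1570867893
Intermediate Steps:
(I + (90 - 69)²)*(42101 + 2170) = (35042 + (90 - 69)²)*(42101 + 2170) = (35042 + 21²)*44271 = (35042 + 441)*44271 = 35483*44271 = 1570867893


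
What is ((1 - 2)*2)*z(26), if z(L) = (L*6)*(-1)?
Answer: 312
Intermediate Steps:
z(L) = -6*L (z(L) = (6*L)*(-1) = -6*L)
((1 - 2)*2)*z(26) = ((1 - 2)*2)*(-6*26) = -1*2*(-156) = -2*(-156) = 312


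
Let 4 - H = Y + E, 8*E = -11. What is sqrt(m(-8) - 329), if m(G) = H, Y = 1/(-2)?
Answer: I*sqrt(5170)/4 ≈ 17.976*I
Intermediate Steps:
E = -11/8 (E = (1/8)*(-11) = -11/8 ≈ -1.3750)
Y = -1/2 ≈ -0.50000
H = 47/8 (H = 4 - (-1/2 - 11/8) = 4 - 1*(-15/8) = 4 + 15/8 = 47/8 ≈ 5.8750)
m(G) = 47/8
sqrt(m(-8) - 329) = sqrt(47/8 - 329) = sqrt(-2585/8) = I*sqrt(5170)/4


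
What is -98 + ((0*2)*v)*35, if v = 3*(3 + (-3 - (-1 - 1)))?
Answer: -98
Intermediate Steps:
v = 6 (v = 3*(3 + (-3 - 1*(-2))) = 3*(3 + (-3 + 2)) = 3*(3 - 1) = 3*2 = 6)
-98 + ((0*2)*v)*35 = -98 + ((0*2)*6)*35 = -98 + (0*6)*35 = -98 + 0*35 = -98 + 0 = -98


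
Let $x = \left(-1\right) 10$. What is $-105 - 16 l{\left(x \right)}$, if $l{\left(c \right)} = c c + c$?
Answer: $-1545$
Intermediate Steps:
$x = -10$
$l{\left(c \right)} = c + c^{2}$ ($l{\left(c \right)} = c^{2} + c = c + c^{2}$)
$-105 - 16 l{\left(x \right)} = -105 - 16 \left(- 10 \left(1 - 10\right)\right) = -105 - 16 \left(\left(-10\right) \left(-9\right)\right) = -105 - 1440 = -1545$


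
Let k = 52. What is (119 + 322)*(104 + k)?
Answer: 68796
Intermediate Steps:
(119 + 322)*(104 + k) = (119 + 322)*(104 + 52) = 441*156 = 68796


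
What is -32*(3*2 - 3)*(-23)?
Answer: 2208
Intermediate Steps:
-32*(3*2 - 3)*(-23) = -32*(6 - 3)*(-23) = -32*3*(-23) = -96*(-23) = 2208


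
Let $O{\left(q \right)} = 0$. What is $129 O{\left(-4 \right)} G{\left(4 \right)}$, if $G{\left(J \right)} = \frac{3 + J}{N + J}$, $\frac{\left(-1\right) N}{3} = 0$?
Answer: $0$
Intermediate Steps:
$N = 0$ ($N = \left(-3\right) 0 = 0$)
$G{\left(J \right)} = \frac{3 + J}{J}$ ($G{\left(J \right)} = \frac{3 + J}{0 + J} = \frac{3 + J}{J}$)
$129 O{\left(-4 \right)} G{\left(4 \right)} = 129 \cdot 0 \frac{3 + 4}{4} = 0 \cdot \frac{1}{4} \cdot 7 = 0 \cdot \frac{7}{4} = 0$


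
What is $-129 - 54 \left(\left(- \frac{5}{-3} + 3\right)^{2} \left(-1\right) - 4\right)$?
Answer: $1263$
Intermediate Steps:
$-129 - 54 \left(\left(- \frac{5}{-3} + 3\right)^{2} \left(-1\right) - 4\right) = -129 - 54 \left(\left(\left(-5\right) \left(- \frac{1}{3}\right) + 3\right)^{2} \left(-1\right) - 4\right) = -129 - 54 \left(\left(\frac{5}{3} + 3\right)^{2} \left(-1\right) - 4\right) = -129 - 54 \left(\left(\frac{14}{3}\right)^{2} \left(-1\right) - 4\right) = -129 - 54 \left(\frac{196}{9} \left(-1\right) - 4\right) = -129 - 54 \left(- \frac{196}{9} - 4\right) = -129 - -1392 = -129 + 1392 = 1263$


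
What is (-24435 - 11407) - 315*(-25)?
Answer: -27967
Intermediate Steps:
(-24435 - 11407) - 315*(-25) = -35842 + 7875 = -27967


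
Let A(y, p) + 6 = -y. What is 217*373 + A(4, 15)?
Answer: 80931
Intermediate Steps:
A(y, p) = -6 - y
217*373 + A(4, 15) = 217*373 + (-6 - 1*4) = 80941 + (-6 - 4) = 80941 - 10 = 80931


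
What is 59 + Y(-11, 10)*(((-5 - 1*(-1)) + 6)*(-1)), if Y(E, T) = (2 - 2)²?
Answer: 59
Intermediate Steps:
Y(E, T) = 0 (Y(E, T) = 0² = 0)
59 + Y(-11, 10)*(((-5 - 1*(-1)) + 6)*(-1)) = 59 + 0*(((-5 - 1*(-1)) + 6)*(-1)) = 59 + 0*(((-5 + 1) + 6)*(-1)) = 59 + 0*((-4 + 6)*(-1)) = 59 + 0*(2*(-1)) = 59 + 0*(-2) = 59 + 0 = 59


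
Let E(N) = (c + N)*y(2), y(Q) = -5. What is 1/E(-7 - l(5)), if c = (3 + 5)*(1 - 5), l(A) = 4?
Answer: 1/215 ≈ 0.0046512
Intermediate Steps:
c = -32 (c = 8*(-4) = -32)
E(N) = 160 - 5*N (E(N) = (-32 + N)*(-5) = 160 - 5*N)
1/E(-7 - l(5)) = 1/(160 - 5*(-7 - 1*4)) = 1/(160 - 5*(-7 - 4)) = 1/(160 - 5*(-11)) = 1/(160 + 55) = 1/215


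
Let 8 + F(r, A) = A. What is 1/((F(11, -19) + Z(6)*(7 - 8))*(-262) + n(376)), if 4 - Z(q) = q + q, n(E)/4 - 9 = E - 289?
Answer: 1/5362 ≈ 0.00018650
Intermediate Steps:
n(E) = -1120 + 4*E (n(E) = 36 + 4*(E - 289) = 36 + 4*(-289 + E) = 36 + (-1156 + 4*E) = -1120 + 4*E)
Z(q) = 4 - 2*q (Z(q) = 4 - (q + q) = 4 - 2*q)
F(r, A) = -8 + A
1/((F(11, -19) + Z(6)*(7 - 8))*(-262) + n(376)) = 1/(((-8 - 19) + (4 - 2*6)*(7 - 8))*(-262) + (-1120 + 4*376)) = 1/((-27 + (4 - 12)*(-1))*(-262) + (-1120 + 1504)) = 1/((-27 - 8*(-1))*(-262) + 384) = 1/((-27 + 8)*(-262) + 384) = 1/(-19*(-262) + 384) = 1/(4978 + 384) = 1/5362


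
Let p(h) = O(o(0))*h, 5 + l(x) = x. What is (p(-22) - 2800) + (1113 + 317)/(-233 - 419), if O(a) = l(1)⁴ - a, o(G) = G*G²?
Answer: -2749547/326 ≈ -8434.2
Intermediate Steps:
l(x) = -5 + x
o(G) = G³
O(a) = 256 - a (O(a) = (-5 + 1)⁴ - a = (-4)⁴ - a = 256 - a)
p(h) = 256*h (p(h) = (256 - 1*0³)*h = (256 - 1*0)*h = (256 + 0)*h = 256*h)
(p(-22) - 2800) + (1113 + 317)/(-233 - 419) = (256*(-22) - 2800) + (1113 + 317)/(-233 - 419) = (-5632 - 2800) + 1430/(-652) = -8432 + 1430*(-1/652) = -8432 - 715/326 = -2749547/326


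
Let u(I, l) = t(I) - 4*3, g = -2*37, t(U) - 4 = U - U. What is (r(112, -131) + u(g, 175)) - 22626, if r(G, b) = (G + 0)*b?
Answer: -37306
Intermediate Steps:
t(U) = 4 (t(U) = 4 + (U - U) = 4 + 0 = 4)
r(G, b) = G*b
g = -74
u(I, l) = -8 (u(I, l) = 4 - 4*3 = 4 - 12 = -8)
(r(112, -131) + u(g, 175)) - 22626 = (112*(-131) - 8) - 22626 = (-14672 - 8) - 22626 = -14680 - 22626 = -37306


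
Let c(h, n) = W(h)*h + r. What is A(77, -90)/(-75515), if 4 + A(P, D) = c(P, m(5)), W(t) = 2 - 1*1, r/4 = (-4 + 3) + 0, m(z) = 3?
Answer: -69/75515 ≈ -0.00091373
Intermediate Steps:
r = -4 (r = 4*((-4 + 3) + 0) = 4*(-1 + 0) = 4*(-1) = -4)
W(t) = 1 (W(t) = 2 - 1 = 1)
c(h, n) = -4 + h (c(h, n) = 1*h - 4 = h - 4 = -4 + h)
A(P, D) = -8 + P (A(P, D) = -4 + (-4 + P) = -8 + P)
A(77, -90)/(-75515) = (-8 + 77)/(-75515) = 69*(-1/75515) = -69/75515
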